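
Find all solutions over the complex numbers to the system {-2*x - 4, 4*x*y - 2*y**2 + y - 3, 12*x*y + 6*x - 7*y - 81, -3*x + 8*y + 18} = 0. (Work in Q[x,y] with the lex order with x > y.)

Compute a lex Gröbner basis by Buchberger's algorithm.
f_1 = -2*x - 4, LT = x.
f_2 = 4*x*y - 2*y**2 + y - 3, LT = x*y.
f_3 = 12*x*y + 6*x - 7*y - 81, LT = x*y.
f_4 = -3*x + 8*y + 18, LT = x.

S(f_1,f_2): lcm = x*y. S = 1/2*y**2 + 7/4*y + 3/4.
  leading term y**2: no divisor's leading term divides it; move 1/2*y**2 to the remainder.
  leading term y: no divisor's leading term divides it; move 7/4*y to the remainder.
  leading term 1: no divisor's leading term divides it; move 3/4 to the remainder.
  remainder 1/2*y**2 + 7/4*y + 3/4 ≠ 0; add h_5 = 1/2*y**2 + 7/4*y + 3/4 to the basis.

S(f_1,f_3): lcm = x*y. S = -1/2*x + 31/12*y + 27/4.
  leading term x: subtract (1/4)·f_1 from -1/2*x + 31/12*y + 27/4 → 31/12*y + 31/4
  leading term y: no divisor's leading term divides it; move 31/12*y to the remainder.
  leading term 1: no divisor's leading term divides it; move 31/4 to the remainder.
  remainder 31/12*y + 31/4 ≠ 0; add h_6 = 31/12*y + 31/4 to the basis.

The other S-polynomials (S(f_1,f_4), S(f_2,f_3), S(f_2,f_4), S(f_3,f_4), S(f_1,h_5), S(f_2,h_5), S(f_3,h_5), S(f_4,h_5), S(f_1,h_6), S(f_2,h_6), S(f_3,h_6), S(f_4,h_6), S(h_5,h_6)) all reduce to 0 modulo the current basis, so we have a Gröbner basis.
Inter-reduce: drop elements whose leading term is divisible by another's, tail-reduce, and make monic.
Reduced Gröbner basis: {x + 2, y + 3}.

The lex basis is triangular: the last element involves only y. Solving y + 3 = 0 gives y ∈ {-3}; substituting each value into the earlier elements determines the remaining variables.
  y = -3: the earlier basis element becomes x + 2 = 0, giving x = -2 — point (-2, -3).
Each listed point satisfies every original equation (direct substitution).
This is the nonlinear analogue of row-reducing a linear system.

{(-2, -3)}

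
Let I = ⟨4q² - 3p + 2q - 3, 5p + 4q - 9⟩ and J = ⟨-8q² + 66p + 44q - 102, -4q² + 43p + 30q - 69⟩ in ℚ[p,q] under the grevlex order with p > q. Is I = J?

Yes, the ideals are equal.

Equality of ideals is decidable: compute both reduced Gröbner bases (unique for the ordering) and check whether they agree.
Buchberger on the first generating set:
f_1 = 4q² - 3p + 2q - 3, LT = q².
f_2 = 5p + 4q - 9, LT = p.

The S-polynomials (S(f_1,f_2)) all reduce to 0 modulo the current basis, so we have a Gröbner basis.
Inter-reduce: drop elements whose leading term is divisible by another's, tail-reduce, and make monic.
Reduced Gröbner basis: {q² + 11/10q - 21/10, p + ⅘q - 9/5}.

Buchberger on the second generating set:
h_1 = -8q² + 66p + 44q - 102, LT = q².
h_2 = -4q² + 43p + 30q - 69, LT = q².

S(h_1,h_2): lcm = q². S = 5/2p + 2q - 9/2.
  leading term p: no divisor's leading term divides it; move 5/2p to the remainder.
  leading term q: no divisor's leading term divides it; move 2q to the remainder.
  leading term 1: no divisor's leading term divides it; move -9/2 to the remainder.
  remainder 5/2p + 2q - 9/2 ≠ 0; add k_3 = 5/2p + 2q - 9/2 to the basis.

The other S-polynomials (S(h_1,k_3), S(h_2,k_3)) all reduce to 0 modulo the current basis, so we have a Gröbner basis.
Inter-reduce: drop elements whose leading term is divisible by another's, tail-reduce, and make monic.
Reduced Gröbner basis: {q² + 11/10q - 21/10, p + ⅘q - 9/5}.

These coincide, so the ideals are equal.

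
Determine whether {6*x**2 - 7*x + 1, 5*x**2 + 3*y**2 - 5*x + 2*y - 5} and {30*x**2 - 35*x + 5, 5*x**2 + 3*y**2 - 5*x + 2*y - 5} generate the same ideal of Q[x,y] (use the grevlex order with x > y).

Yes, the ideals are equal.

For a fixed monomial order, each ideal has a unique reduced Gröbner basis; comparing bases decides equality.
Buchberger on the first generating set:
f_1 = 6*x**2 - 7*x + 1, LT = x**2.
f_2 = 5*x**2 + 3*y**2 - 5*x + 2*y - 5, LT = x**2.

S(f_1,f_2): lcm = x**2. S = -3/5*y**2 - 1/6*x - 2/5*y + 7/6.
  reduce S modulo (f_1, f_2):
  remainder -3/5*y**2 - 1/6*x - 2/5*y + 7/6 ≠ 0; add g_3 = -3/5*y**2 - 1/6*x - 2/5*y + 7/6 to the basis.

The other S-polynomials (S(f_1,g_3), S(f_2,g_3)) all reduce to 0 modulo the current basis, so we have a Gröbner basis.
Inter-reduce: drop elements whose leading term is divisible by another's, tail-reduce, and make monic.
Reduced Gröbner basis: {x**2 - 7/6*x + 1/6, y**2 + 5/18*x + 2/3*y - 35/18}.

Buchberger on the second generating set:
h_1 = 30*x**2 - 35*x + 5, LT = x**2.
h_2 = 5*x**2 + 3*y**2 - 5*x + 2*y - 5, LT = x**2.

S(h_1,h_2): lcm = x**2. S = -3/5*y**2 - 1/6*x - 2/5*y + 7/6.
  reduce S modulo (h_1, h_2):
  remainder -3/5*y**2 - 1/6*x - 2/5*y + 7/6 ≠ 0; add k_3 = -3/5*y**2 - 1/6*x - 2/5*y + 7/6 to the basis.

The other S-polynomials (S(h_1,k_3), S(h_2,k_3)) all reduce to 0 modulo the current basis, so we have a Gröbner basis.
Inter-reduce: drop elements whose leading term is divisible by another's, tail-reduce, and make monic.
Reduced Gröbner basis: {x**2 - 7/6*x + 1/6, y**2 + 5/18*x + 2/3*y - 35/18}.

These coincide, so the ideals are equal.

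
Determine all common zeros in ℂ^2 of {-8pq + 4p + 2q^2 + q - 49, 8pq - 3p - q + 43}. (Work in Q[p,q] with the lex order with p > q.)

{(4, -1), (63/64 + 11*sqrt(521)/64, 11/16 - sqrt(521)/16), (63/64 - 11*sqrt(521)/64, 11/16 + sqrt(521)/16)}

Compute a lex Gröbner basis by Buchberger's algorithm.
f_1 = -8pq + 4p + 2q^2 + q - 49, LT = pq.
f_2 = 8pq - 3p - q + 43, LT = pq.

S(f_1,f_2): lcm = pq. S = -1/8p - 1/4q^2 + 3/4.
  leading term p: no divisor's leading term divides it; move -1/8p to the remainder.
  leading term q^2: no divisor's leading term divides it; move -1/4q^2 to the remainder.
  leading term 1: no divisor's leading term divides it; move 3/4 to the remainder.
  remainder -1/8p - 1/4q^2 + 3/4 ≠ 0; add h_3 = -1/8p - 1/4q^2 + 3/4 to the basis.

S(f_1,h_3): lcm = pq. S = -1/2p - 2q^3 - 1/4q^2 + 47/8q + 49/8.
  leading term p: subtract (4)·h_3 from -1/2p - 2q^3 - 1/4q^2 + 47/8q + 49/8 → -2q^3 + 3/4q^2 + 47/8q + 25/8
  leading term q^3: no divisor's leading term divides it; move -2q^3 to the remainder.
  leading term q^2: no divisor's leading term divides it; move 3/4q^2 to the remainder.
  leading term q: no divisor's leading term divides it; move 47/8q to the remainder.
  leading term 1: no divisor's leading term divides it; move 25/8 to the remainder.
  remainder -2q^3 + 3/4q^2 + 47/8q + 25/8 ≠ 0; add h_4 = -2q^3 + 3/4q^2 + 47/8q + 25/8 to the basis.

The other S-polynomials (S(f_2,h_3), S(f_1,h_4), S(f_2,h_4), S(h_3,h_4)) all reduce to 0 modulo the current basis, so we have a Gröbner basis.
Inter-reduce: drop elements whose leading term is divisible by another's, tail-reduce, and make monic.
Reduced Gröbner basis: {p + 2q^2 - 6, q^3 - 3/8q^2 - 47/16q - 25/16}.

Elimination: the polynomial q^3 - 3/8q^2 - 47/16q - 25/16 lies in the elimination ideal for q, so q ∈ {-1, 11/16 - sqrt(521)/16, 11/16 + sqrt(521)/16}. For each such q, the remaining basis elements (now univariate) give the rest of the solution.
  q = -1: the earlier basis element becomes p - 4 = 0, giving p = 4 — point (4, -1).
  q = 11/16 - sqrt(521)/16: the earlier basis element becomes p - 11*sqrt(521)/64 - 63/64 = 0, giving p = 63/64 + 11*sqrt(521)/64 — point (63/64 + 11*sqrt(521)/64, 11/16 - sqrt(521)/16).
  q = 11/16 + sqrt(521)/16: the earlier basis element becomes p - 63/64 + 11*sqrt(521)/64 = 0, giving p = 63/64 - 11*sqrt(521)/64 — point (63/64 - 11*sqrt(521)/64, 11/16 + sqrt(521)/16).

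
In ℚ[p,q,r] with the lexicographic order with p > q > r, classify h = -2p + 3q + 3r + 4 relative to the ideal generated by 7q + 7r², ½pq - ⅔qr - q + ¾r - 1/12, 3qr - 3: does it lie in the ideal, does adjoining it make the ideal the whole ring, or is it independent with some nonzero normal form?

-2p + 3q + 3r + 4 lies in I (it reduces to 0).

First compute the reduced Gröbner basis of I by Buchberger's algorithm.
f_1 = 7q + 7r², LT = q.
f_2 = ½pq - ⅔qr - q + ¾r - 1/12, LT = pq.
f_3 = 3qr - 3, LT = qr.

S(f_1,f_2): lcm = pq. S = pr² + 4/3qr + 2q - 3/2r + ⅙.
  leading term pr²: no divisor's leading term divides it; move pr² to the remainder.
  leading term qr: subtract (4/21r)·f_1 from 4/3qr + 2q - 3/2r + ⅙ → 2q - 4/3r³ - 3/2r + ⅙
  leading term q: subtract (2/7)·f_1 from 2q - 4/3r³ - 3/2r + ⅙ → -4/3r³ - 2r² - 3/2r + ⅙
  leading term r³: no divisor's leading term divides it; move -4/3r³ to the remainder.
  leading term r²: no divisor's leading term divides it; move -2r² to the remainder.
  leading term r: no divisor's leading term divides it; move -3/2r to the remainder.
  leading term 1: no divisor's leading term divides it; move ⅙ to the remainder.
  remainder pr² - 4/3r³ - 2r² - 3/2r + ⅙ ≠ 0; add k_4 = pr² - 4/3r³ - 2r² - 3/2r + ⅙ to the basis.

S(f_1,f_3): lcm = qr. S = r³ + 1.
  leading term r³: no divisor's leading term divides it; move r³ to the remainder.
  leading term 1: no divisor's leading term divides it; move 1 to the remainder.
  remainder r³ + 1 ≠ 0; add k_5 = r³ + 1 to the basis.

S(f_2,f_3): lcm = pqr. S = p - 4/3qr² - 2qr + 3/2r² - ⅙r.
  leading term p: no divisor's leading term divides it; move p to the remainder.
  leading term qr²: subtract (-4/21r²)·f_1 from -4/3qr² - 2qr + 3/2r² - ⅙r → -2qr + 4/3r⁴ + 3/2r² - ⅙r
  leading term qr: subtract (-2/7r)·f_1 from -2qr + 4/3r⁴ + 3/2r² - ⅙r → 4/3r⁴ + 2r³ + 3/2r² - ⅙r
  leading term r⁴: subtract (4/3r)·k_5 from 4/3r⁴ + 2r³ + 3/2r² - ⅙r → 2r³ + 3/2r² - 3/2r
  leading term r³: subtract (2)·k_5 from 2r³ + 3/2r² - 3/2r → 3/2r² - 3/2r - 2
  leading term r²: no divisor's leading term divides it; move 3/2r² to the remainder.
  leading term r: no divisor's leading term divides it; move -3/2r to the remainder.
  leading term 1: no divisor's leading term divides it; move -2 to the remainder.
  remainder p + 3/2r² - 3/2r - 2 ≠ 0; add k_6 = p + 3/2r² - 3/2r - 2 to the basis.

S(f_1,k_4): leading monomials are coprime, so the S-polynomial reduces to 0 (Buchberger's first criterion).
S(f_2,k_4): lcm = pqr². S = 3/2qr - ⅙q + 3/2r³ - ⅙r².
  leading term qr: subtract (3/14r)·f_1 from 3/2qr - ⅙q + 3/2r³ - ⅙r² → -⅙q - ⅙r²
  leading term q: subtract (-1/42)·f_1 from -⅙q - ⅙r² → 0
  remainder 0.

S(f_3,k_4): lcm = pqr². S = -pr + 4/3qr³ + 2qr² + 3/2qr - ⅙q.
  leading term pr: subtract (-r)·k_6 from -pr + 4/3qr³ + 2qr² + 3/2qr - ⅙q → 4/3qr³ + 2qr² + 3/2qr - ⅙q + 3/2r³ - 3/2r² - 2r
  leading term qr³: subtract (4/21r³)·f_1 from 4/3qr³ + 2qr² + 3/2qr - ⅙q + 3/2r³ - 3/2r² - 2r → 2qr² + 3/2qr - ⅙q - 4/3r⁵ + 3/2r³ - 3/2r² - 2r
  leading term qr²: subtract (2/7r²)·f_1 from 2qr² + 3/2qr - ⅙q - 4/3r⁵ + 3/2r³ - 3/2r² - 2r → 3/2qr - ⅙q - 4/3r⁵ - 2r⁴ + 3/2r³ - 3/2r² - 2r
  leading term qr: subtract (3/14r)·f_1 from 3/2qr - ⅙q - 4/3r⁵ - 2r⁴ + 3/2r³ - 3/2r² - 2r → -⅙q - 4/3r⁵ - 2r⁴ - 3/2r² - 2r
  leading term q: subtract (-1/42)·f_1 from -⅙q - 4/3r⁵ - 2r⁴ - 3/2r² - 2r → -4/3r⁵ - 2r⁴ - 4/3r² - 2r
  leading term r⁵: subtract (-4/3r²)·k_5 from -4/3r⁵ - 2r⁴ - 4/3r² - 2r → -2r⁴ - 2r
  leading term r⁴: subtract (-2r)·k_5 from -2r⁴ - 2r → 0
  remainder 0.

S(f_1,k_5): leading monomials are coprime, so the S-polynomial reduces to 0 (Buchberger's first criterion).
S(f_2,k_5): leading monomials are coprime, so the S-polynomial reduces to 0 (Buchberger's first criterion).
S(f_3,k_5): lcm = qr³. S = -q - r².
  leading term q: subtract (-1/7)·f_1 from -q - r² → 0
  remainder 0.

S(k_4,k_5): lcm = pr³. S = -p - 4/3r⁴ - 2r³ - 3/2r² + ⅙r.
  leading term p: subtract (-1)·k_6 from -p - 4/3r⁴ - 2r³ - 3/2r² + ⅙r → -4/3r⁴ - 2r³ - 4/3r - 2
  leading term r⁴: subtract (-4/3r)·k_5 from -4/3r⁴ - 2r³ - 4/3r - 2 → -2r³ - 2
  leading term r³: subtract (-2)·k_5 from -2r³ - 2 → 0
  remainder 0.

S(f_1,k_6): leading monomials are coprime, so the S-polynomial reduces to 0 (Buchberger's first criterion).
S(f_2,k_6): lcm = pq. S = -3/2qr² + ⅙qr + 3/2r - ⅙.
  leading term qr²: subtract (-3/14r²)·f_1 from -3/2qr² + ⅙qr + 3/2r - ⅙ → ⅙qr + 3/2r⁴ + 3/2r - ⅙
  leading term qr: subtract (1/42r)·f_1 from ⅙qr + 3/2r⁴ + 3/2r - ⅙ → 3/2r⁴ - ⅙r³ + 3/2r - ⅙
  leading term r⁴: subtract (3/2r)·k_5 from 3/2r⁴ - ⅙r³ + 3/2r - ⅙ → -⅙r³ - ⅙
  leading term r³: subtract (-⅙)·k_5 from -⅙r³ - ⅙ → 0
  remainder 0.

S(f_3,k_6): leading monomials are coprime, so the S-polynomial reduces to 0 (Buchberger's first criterion).
S(k_4,k_6): lcm = pr². S = -3/2r⁴ + ⅙r³ - 3/2r + ⅙.
  leading term r⁴: subtract (-3/2r)·k_5 from -3/2r⁴ + ⅙r³ - 3/2r + ⅙ → ⅙r³ + ⅙
  leading term r³: subtract (⅙)·k_5 from ⅙r³ + ⅙ → 0
  remainder 0.

S(k_5,k_6): leading monomials are coprime, so the S-polynomial reduces to 0 (Buchberger's first criterion).
Every S-polynomial of the final basis reduces to 0, so we have a Gröbner basis.
Inter-reduce: drop elements whose leading term is divisible by another's, tail-reduce, and make monic.
Reduced Gröbner basis: {p + 3/2r² - 3/2r - 2, q + r², r³ + 1}.
Label its elements g_1 = p + 3/2r² - 3/2r - 2, g_2 = q + r², g_3 = r³ + 1.

Reduce h = -2p + 3q + 3r + 4 modulo G:
  leading term p: subtract (-2)·g_1 from -2p + 3q + 3r + 4 → 3q + 3r²
  leading term q: subtract (3)·g_2 from 3q + 3r² → 0
  normal form = 0.
Since the normal form is 0, h ∈ I.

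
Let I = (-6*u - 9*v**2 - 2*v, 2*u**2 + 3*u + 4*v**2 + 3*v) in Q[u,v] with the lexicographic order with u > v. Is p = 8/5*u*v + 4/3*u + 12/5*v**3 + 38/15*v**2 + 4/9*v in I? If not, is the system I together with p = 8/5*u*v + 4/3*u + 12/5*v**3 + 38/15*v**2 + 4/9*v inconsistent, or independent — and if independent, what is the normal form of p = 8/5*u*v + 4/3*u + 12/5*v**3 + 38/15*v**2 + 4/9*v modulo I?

8/5*u*v + 4/3*u + 12/5*v**3 + 38/15*v**2 + 4/9*v lies in I (it reduces to 0).

First compute the reduced Gröbner basis of I by Buchberger's algorithm.
f_1 = -6*u - 9*v**2 - 2*v, LT = u.
f_2 = 2*u**2 + 3*u + 4*v**2 + 3*v, LT = u**2.

S(f_1,f_2): lcm = u**2. S = 3/2*u*v**2 + 1/3*u*v - 3/2*u - 2*v**2 - 3/2*v.
  reduce S modulo (f_1, f_2):
  remainder -9/4*v**4 - v**3 + 5/36*v**2 - v ≠ 0; add h_3 = -9/4*v**4 - v**3 + 5/36*v**2 - v to the basis.

The other S-polynomials (S(f_1,h_3), S(f_2,h_3)) all reduce to 0 modulo the current basis, so we have a Gröbner basis.
Inter-reduce: drop elements whose leading term is divisible by another's, tail-reduce, and make monic.
Reduced Gröbner basis: {u + 3/2*v**2 + 1/3*v, v**4 + 4/9*v**3 - 5/81*v**2 + 4/9*v}.
Label its elements g_1 = u + 3/2*v**2 + 1/3*v, g_2 = v**4 + 4/9*v**3 - 5/81*v**2 + 4/9*v.

Reduce p = 8/5*u*v + 4/3*u + 12/5*v**3 + 38/15*v**2 + 4/9*v modulo G:
  leading term u*v: subtract (8/5*v)·g_1 from 8/5*u*v + 4/3*u + 12/5*v**3 + 38/15*v**2 + 4/9*v → 4/3*u + 2*v**2 + 4/9*v
  leading term u: subtract (4/3)·g_1 from 4/3*u + 2*v**2 + 4/9*v → 0
  normal form = 0.
Since the normal form is 0, p ∈ I.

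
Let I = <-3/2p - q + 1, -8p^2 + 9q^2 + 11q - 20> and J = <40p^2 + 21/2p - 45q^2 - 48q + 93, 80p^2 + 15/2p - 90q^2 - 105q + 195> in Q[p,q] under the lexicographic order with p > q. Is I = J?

Yes, the ideals are equal.

Since reduced Gröbner bases are canonical representatives of ideals under a given ordering, it suffices to compute and compare them.
Buchberger on the first generating set:
f_1 = -3/2p - q + 1, LT = p.
f_2 = -8p^2 + 9q^2 + 11q - 20, LT = p^2.

S(f_1,f_2): lcm = p^2. S = 2/3pq - 2/3p + 9/8q^2 + 11/8q - 5/2.
  reduce S modulo (f_1, f_2):
  remainder 49/72q^2 + 163/72q - 53/18 ≠ 0; add g_3 = 49/72q^2 + 163/72q - 53/18 to the basis.

The other S-polynomials (S(f_1,g_3), S(f_2,g_3)) all reduce to 0 modulo the current basis, so we have a Gröbner basis.
Inter-reduce: drop elements whose leading term is divisible by another's, tail-reduce, and make monic.
Reduced Gröbner basis: {p + 2/3q - 2/3, q^2 + 163/49q - 212/49}.

Buchberger on the second generating set:
h_1 = 40p^2 + 21/2p - 45q^2 - 48q + 93, LT = p^2.
h_2 = 80p^2 + 15/2p - 90q^2 - 105q + 195, LT = p^2.

S(h_1,h_2): lcm = p^2. S = 27/160p + 9/80q - 9/80.
  reduce S modulo (h_1, h_2):
  remainder 27/160p + 9/80q - 9/80 ≠ 0; add k_3 = 27/160p + 9/80q - 9/80 to the basis.

S(h_1,k_3): lcm = p^2. S = -2/3pq + 223/240p - 9/8q^2 - 6/5q + 93/40.
  reduce S modulo (h_1, h_2, k_3):
  remainder -49/72q^2 - 163/72q + 53/18 ≠ 0; add k_4 = -49/72q^2 - 163/72q + 53/18 to the basis.

The other S-polynomials (S(h_2,k_3), S(h_1,k_4), S(h_2,k_4), S(k_3,k_4)) all reduce to 0 modulo the current basis, so we have a Gröbner basis.
Inter-reduce: drop elements whose leading term is divisible by another's, tail-reduce, and make monic.
Reduced Gröbner basis: {p + 2/3q - 2/3, q^2 + 163/49q - 212/49}.

Same reduced basis, so the two generating sets span the same ideal.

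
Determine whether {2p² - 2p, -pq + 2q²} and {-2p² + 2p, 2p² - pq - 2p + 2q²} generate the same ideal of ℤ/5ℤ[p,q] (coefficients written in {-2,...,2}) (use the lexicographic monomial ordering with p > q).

Yes, the ideals are equal.

Two ideals are equal iff their reduced Gröbner bases coincide (the reduced basis is unique for a fixed ordering).
Buchberger on the first generating set:
f_1 = 2p² - 2p, LT = p².
f_2 = -pq + 2q², LT = pq.

S(f_1,f_2): lcm = p²q. S = 2pq² - pq.
  leading term pq²: subtract (-2q)·f_2 from 2pq² - pq → -pq - q³
  leading term pq: subtract (1)·f_2 from -pq - q³ → -q³ - 2q²
  leading term q³: no divisor's leading term divides it; move -q³ to the remainder.
  leading term q²: no divisor's leading term divides it; move -2q² to the remainder.
  remainder -q³ - 2q² ≠ 0; add g_3 = -q³ - 2q² to the basis.

S(f_1,g_3): leading monomials are coprime, so the S-polynomial reduces to 0 (Buchberger's first criterion).
S(f_2,g_3): lcm = pq³. S = -2pq² - 2q⁴.
  leading term pq²: subtract (2q)·f_2 from -2pq² - 2q⁴ → -2q⁴ + q³
  leading term q⁴: subtract (2q)·g_3 from -2q⁴ + q³ → 0
  remainder 0.

Every S-polynomial of the final basis reduces to 0, so we have a Gröbner basis.
Inter-reduce: drop elements whose leading term is divisible by another's, tail-reduce, and make monic.
Reduced Gröbner basis: {p² - p, pq - 2q², q³ + 2q²}.

Buchberger on the second generating set:
h_1 = -2p² + 2p, LT = p².
h_2 = 2p² - pq - 2p + 2q², LT = p².

S(h_1,h_2): lcm = p². S = -2pq - q².
  leading term pq: no divisor's leading term divides it; move -2pq to the remainder.
  leading term q²: no divisor's leading term divides it; move -q² to the remainder.
  remainder -2pq - q² ≠ 0; add k_3 = -2pq - q² to the basis.

S(h_1,k_3): lcm = p²q. S = 2pq² - pq.
  leading term pq²: subtract (-q)·k_3 from 2pq² - pq → -pq - q³
  leading term pq: subtract (-2)·k_3 from -pq - q³ → -q³ - 2q²
  leading term q³: no divisor's leading term divides it; move -q³ to the remainder.
  leading term q²: no divisor's leading term divides it; move -2q² to the remainder.
  remainder -q³ - 2q² ≠ 0; add k_4 = -q³ - 2q² to the basis.

S(h_2,k_3): lcm = p²q. S = -pq² - pq + q³.
  leading term pq²: subtract (-2q)·k_3 from -pq² - pq + q³ → -pq - q³
  leading term pq: subtract (-2)·k_3 from -pq - q³ → -q³ - 2q²
  leading term q³: subtract (1)·k_4 from -q³ - 2q² → 0
  remainder 0.

S(h_1,k_4): leading monomials are coprime, so the S-polynomial reduces to 0 (Buchberger's first criterion).
S(h_2,k_4): leading monomials are coprime, so the S-polynomial reduces to 0 (Buchberger's first criterion).
S(k_3,k_4): lcm = pq³. S = -2pq² - 2q⁴.
  leading term pq²: subtract (q)·k_3 from -2pq² - 2q⁴ → -2q⁴ + q³
  leading term q⁴: subtract (2q)·k_4 from -2q⁴ + q³ → 0
  remainder 0.

Every S-polynomial of the final basis reduces to 0, so we have a Gröbner basis.
Inter-reduce: drop elements whose leading term is divisible by another's, tail-reduce, and make monic.
Reduced Gröbner basis: {p² - p, pq - 2q², q³ + 2q²}.

Same reduced basis, so the two generating sets span the same ideal.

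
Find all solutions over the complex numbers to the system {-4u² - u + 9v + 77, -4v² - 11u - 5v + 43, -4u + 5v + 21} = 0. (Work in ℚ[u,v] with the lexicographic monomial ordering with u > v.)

Compute a lex Gröbner basis by Buchberger's algorithm.
f_1 = -4u² - u + 9v + 77, LT = u².
f_2 = -11u - 4v² - 5v + 43, LT = u.
f_3 = -4u + 5v + 21, LT = u.

S(f_1,f_2): lcm = u². S = -4/11uv² - 5/11uv + 183/44u - 9/4v - 77/4.
  leading term uv²: subtract (4/121v²)·f_2 from -4/11uv² - 5/11uv + 183/44u - 9/4v - 77/4 → -5/11uv + 183/44u + 16/121v⁴ + 20/121v³ - 172/121v² - 9/4v - 77/4
  leading term uv: subtract (5/121v)·f_2 from -5/11uv + 183/44u + 16/121v⁴ + 20/121v³ - 172/121v² - 9/4v - 77/4 → 183/44u + 16/121v⁴ + 40/121v³ - 147/121v² - 1949/484v - 77/4
  leading term u: subtract (-183/484)·f_2 from 183/44u + 16/121v⁴ + 40/121v³ - 147/121v² - 1949/484v - 77/4 → 16/121v⁴ + 40/121v³ - 30/11v² - 716/121v - 362/121
  leading term v⁴: no divisor's leading term divides it; move 16/121v⁴ to the remainder.
  leading term v³: no divisor's leading term divides it; move 40/121v³ to the remainder.
  leading term v²: no divisor's leading term divides it; move -30/11v² to the remainder.
  leading term v: no divisor's leading term divides it; move -716/121v to the remainder.
  leading term 1: no divisor's leading term divides it; move -362/121 to the remainder.
  remainder 16/121v⁴ + 40/121v³ - 30/11v² - 716/121v - 362/121 ≠ 0; add h_4 = 16/121v⁴ + 40/121v³ - 30/11v² - 716/121v - 362/121 to the basis.

S(f_1,f_3): lcm = u². S = 5/4uv + 11/2u - 9/4v - 77/4.
  leading term uv: subtract (-5/44v)·f_2 from 5/4uv + 11/2u - 9/4v - 77/4 → 11/2u - 5/11v³ - 25/44v² + 29/11v - 77/4
  leading term u: subtract (-½)·f_2 from 11/2u - 5/11v³ - 25/44v² + 29/11v - 77/4 → -5/11v³ - 113/44v² + 3/22v + 9/4
  leading term v³: no divisor's leading term divides it; move -5/11v³ to the remainder.
  leading term v²: no divisor's leading term divides it; move -113/44v² to the remainder.
  leading term v: no divisor's leading term divides it; move 3/22v to the remainder.
  leading term 1: no divisor's leading term divides it; move 9/4 to the remainder.
  remainder -5/11v³ - 113/44v² + 3/22v + 9/4 ≠ 0; add h_5 = -5/11v³ - 113/44v² + 3/22v + 9/4 to the basis.

S(f_2,f_3): lcm = u. S = 4/11v² + 75/44v + 59/44.
  leading term v²: no divisor's leading term divides it; move 4/11v² to the remainder.
  leading term v: no divisor's leading term divides it; move 75/44v to the remainder.
  leading term 1: no divisor's leading term divides it; move 59/44 to the remainder.
  remainder 4/11v² + 75/44v + 59/44 ≠ 0; add h_6 = 4/11v² + 75/44v + 59/44 to the basis.

S(h_4,h_5): lcm = v⁴. S = -63/20v³ - 813/40v² - 199/5v - 181/8.
  leading term v³: subtract (693/100)·h_5 from -63/20v³ - 813/40v² - 199/5v - 181/8 → -1011/400v² - 8149/200v - 15287/400
  leading term v²: subtract (-11121/1600)·h_6 from -1011/400v² - 8149/200v - 15287/400 → -184943/6400v - 184943/6400
  leading term v: no divisor's leading term divides it; move -184943/6400v to the remainder.
  leading term 1: no divisor's leading term divides it; move -184943/6400 to the remainder.
  remainder -184943/6400v - 184943/6400 ≠ 0; add h_7 = -184943/6400v - 184943/6400 to the basis.

The other S-polynomials (S(f_1,h_4), S(f_2,h_4), S(f_3,h_4), S(f_1,h_5), S(f_2,h_5), S(f_3,h_5), S(f_1,h_6), S(f_2,h_6), S(f_3,h_6), S(h_4,h_6), S(h_5,h_6), S(f_1,h_7), S(f_2,h_7), S(f_3,h_7), S(h_4,h_7), S(h_5,h_7), S(h_6,h_7)) all reduce to 0 modulo the current basis, so we have a Gröbner basis.
Inter-reduce: drop elements whose leading term is divisible by another's, tail-reduce, and make monic.
Reduced Gröbner basis: {u - 4, v + 1}.

Since the basis is lex-ordered, v + 1 is univariate in v. Its roots are {-1}. Back-substituting each root into the other basis elements fixes the other coordinates.
  v = -1: the earlier basis element becomes u - 4 = 0, giving u = 4 — point (4, -1).

{(4, -1)}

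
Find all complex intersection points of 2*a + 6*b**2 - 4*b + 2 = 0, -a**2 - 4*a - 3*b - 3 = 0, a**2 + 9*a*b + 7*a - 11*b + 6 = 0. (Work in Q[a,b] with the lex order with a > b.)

{(-1, 0)}

Compute a lex Gröbner basis by Buchberger's algorithm.
f_1 = 2*a + 6*b**2 - 4*b + 2, LT = a.
f_2 = -a**2 - 4*a - 3*b - 3, LT = a**2.
f_3 = a**2 + 9*a*b + 7*a - 11*b + 6, LT = a**2.

S(f_1,f_2): lcm = a**2. S = 3*a*b**2 - 2*a*b - 3*a - 3*b - 3.
  leading term a*b**2: subtract (3/2*b**2)·f_1 from 3*a*b**2 - 2*a*b - 3*a - 3*b - 3 → -2*a*b - 3*a - 9*b**4 + 6*b**3 - 3*b**2 - 3*b - 3
  leading term a*b: subtract (-b)·f_1 from -2*a*b - 3*a - 9*b**4 + 6*b**3 - 3*b**2 - 3*b - 3 → -3*a - 9*b**4 + 12*b**3 - 7*b**2 - b - 3
  leading term a: subtract (-3/2)·f_1 from -3*a - 9*b**4 + 12*b**3 - 7*b**2 - b - 3 → -9*b**4 + 12*b**3 + 2*b**2 - 7*b
  leading term b**4: no divisor's leading term divides it; move -9*b**4 to the remainder.
  leading term b**3: no divisor's leading term divides it; move 12*b**3 to the remainder.
  leading term b**2: no divisor's leading term divides it; move 2*b**2 to the remainder.
  leading term b: no divisor's leading term divides it; move -7*b to the remainder.
  remainder -9*b**4 + 12*b**3 + 2*b**2 - 7*b ≠ 0; add h_4 = -9*b**4 + 12*b**3 + 2*b**2 - 7*b to the basis.

S(f_1,f_3): lcm = a**2. S = 3*a*b**2 - 11*a*b - 6*a + 11*b - 6.
  leading term a*b**2: subtract (3/2*b**2)·f_1 from 3*a*b**2 - 11*a*b - 6*a + 11*b - 6 → -11*a*b - 6*a - 9*b**4 + 6*b**3 - 3*b**2 + 11*b - 6
  leading term a*b: subtract (-11/2*b)·f_1 from -11*a*b - 6*a - 9*b**4 + 6*b**3 - 3*b**2 + 11*b - 6 → -6*a - 9*b**4 + 39*b**3 - 25*b**2 + 22*b - 6
  leading term a: subtract (-3)·f_1 from -6*a - 9*b**4 + 39*b**3 - 25*b**2 + 22*b - 6 → -9*b**4 + 39*b**3 - 7*b**2 + 10*b
  leading term b**4: subtract (1)·h_4 from -9*b**4 + 39*b**3 - 7*b**2 + 10*b → 27*b**3 - 9*b**2 + 17*b
  leading term b**3: no divisor's leading term divides it; move 27*b**3 to the remainder.
  leading term b**2: no divisor's leading term divides it; move -9*b**2 to the remainder.
  leading term b: no divisor's leading term divides it; move 17*b to the remainder.
  remainder 27*b**3 - 9*b**2 + 17*b ≠ 0; add h_5 = 27*b**3 - 9*b**2 + 17*b to the basis.

S(h_4,h_5): lcm = b**4. S = -b**3 - 23/27*b**2 + 7/9*b.
  leading term b**3: subtract (-1/27)·h_5 from -b**3 - 23/27*b**2 + 7/9*b → -32/27*b**2 + 38/27*b
  leading term b**2: no divisor's leading term divides it; move -32/27*b**2 to the remainder.
  leading term b: no divisor's leading term divides it; move 38/27*b to the remainder.
  remainder -32/27*b**2 + 38/27*b ≠ 0; add h_6 = -32/27*b**2 + 38/27*b to the basis.

S(h_4,h_6): lcm = b**4. S = -7/48*b**3 - 2/9*b**2 + 7/9*b.
  leading term b**3: subtract (-7/1296)·h_5 from -7/48*b**3 - 2/9*b**2 + 7/9*b → -13/48*b**2 + 1127/1296*b
  leading term b**2: subtract (117/512)·h_6 from -13/48*b**2 + 1127/1296*b → 11363/20736*b
  leading term b: no divisor's leading term divides it; move 11363/20736*b to the remainder.
  remainder 11363/20736*b ≠ 0; add h_7 = 11363/20736*b to the basis.

The other S-polynomials (S(f_2,f_3), S(f_1,h_4), S(f_2,h_4), S(f_3,h_4), S(f_1,h_5), S(f_2,h_5), S(f_3,h_5), S(f_1,h_6), S(f_2,h_6), S(f_3,h_6), S(h_5,h_6), S(f_1,h_7), S(f_2,h_7), S(f_3,h_7), S(h_4,h_7), S(h_5,h_7), S(h_6,h_7)) all reduce to 0 modulo the current basis, so we have a Gröbner basis.
Inter-reduce: drop elements whose leading term is divisible by another's, tail-reduce, and make monic.
Reduced Gröbner basis: {a + 1, b}.

The lex basis is triangular: the last element involves only b. Solving b = 0 gives b ∈ {0}; substituting each value into the earlier elements determines the remaining variables.
  b = 0: the earlier basis element becomes a + 1 = 0, giving a = -1 — point (-1, 0).
Check: every point annihilates each of the original generators.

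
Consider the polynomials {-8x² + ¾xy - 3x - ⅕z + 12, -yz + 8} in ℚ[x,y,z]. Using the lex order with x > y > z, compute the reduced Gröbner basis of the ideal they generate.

f_1 = -8x² + ¾xy - 3x - ⅕z + 12, LT = x².
f_2 = -yz + 8, LT = yz.

S(f_1,f_2): leading monomials are coprime, so the S-polynomial reduces to 0 (Buchberger's first criterion).
Every S-polynomial of the final basis reduces to 0, so we have a Gröbner basis.

G = {x² - 3/32xy + ⅜x + 1/40z - 3/2, yz - 8}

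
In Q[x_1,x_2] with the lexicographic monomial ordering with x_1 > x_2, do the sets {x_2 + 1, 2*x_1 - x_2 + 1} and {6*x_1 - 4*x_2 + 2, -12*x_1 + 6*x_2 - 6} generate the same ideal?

Yes, the ideals are equal.

Since reduced Gröbner bases are canonical representatives of ideals under a given ordering, it suffices to compute and compare them.
Buchberger on the first generating set:
f_1 = x_2 + 1, LT = x_2.
f_2 = 2*x_1 - x_2 + 1, LT = x_1.

S(f_1,f_2): leading monomials are coprime, so the S-polynomial reduces to 0 (Buchberger's first criterion).
Every S-polynomial of the final basis reduces to 0, so we have a Gröbner basis.
Inter-reduce: drop elements whose leading term is divisible by another's, tail-reduce, and make monic.
Reduced Gröbner basis: {x_1 + 1, x_2 + 1}.

Buchberger on the second generating set:
h_1 = 6*x_1 - 4*x_2 + 2, LT = x_1.
h_2 = -12*x_1 + 6*x_2 - 6, LT = x_1.

S(h_1,h_2): lcm = x_1. S = -1/6*x_2 - 1/6.
  leading term x_2: no divisor's leading term divides it; move -1/6*x_2 to the remainder.
  leading term 1: no divisor's leading term divides it; move -1/6 to the remainder.
  remainder -1/6*x_2 - 1/6 ≠ 0; add k_3 = -1/6*x_2 - 1/6 to the basis.

S(h_1,k_3): leading monomials are coprime, so the S-polynomial reduces to 0 (Buchberger's first criterion).
S(h_2,k_3): leading monomials are coprime, so the S-polynomial reduces to 0 (Buchberger's first criterion).
Every S-polynomial of the final basis reduces to 0, so we have a Gröbner basis.
Inter-reduce: drop elements whose leading term is divisible by another's, tail-reduce, and make monic.
Reduced Gröbner basis: {x_1 + 1, x_2 + 1}.

The two bases agree; hence the ideals are identical.
The choice of monomial ordering does not affect the verdict — as long as both bases are computed under the same ordering, their equality decides ideal equality.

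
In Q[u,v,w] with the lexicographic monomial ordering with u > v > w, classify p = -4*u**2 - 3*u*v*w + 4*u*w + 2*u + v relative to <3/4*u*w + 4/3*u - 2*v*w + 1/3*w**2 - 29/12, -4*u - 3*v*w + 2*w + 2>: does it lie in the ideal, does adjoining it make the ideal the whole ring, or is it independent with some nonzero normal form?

First compute the reduced Gröbner basis of I by Buchberger's algorithm.
f_1 = 3/4*u*w + 4/3*u - 2*v*w + 1/3*w**2 - 29/12, LT = u*w.
f_2 = -4*u - 3*v*w + 2*w + 2, LT = u.

S(f_1,f_2): lcm = u*w. S = 16/9*u - 3/4*v*w**2 - 8/3*v*w + 17/18*w**2 + 1/2*w - 29/9.
  reduce S modulo (f_1, f_2):
  remainder -3/4*v*w**2 - 4*v*w + 17/18*w**2 + 25/18*w - 7/3 ≠ 0; add h_3 = -3/4*v*w**2 - 4*v*w + 17/18*w**2 + 25/18*w - 7/3 to the basis.

The other S-polynomials (S(f_1,h_3), S(f_2,h_3)) all reduce to 0 modulo the current basis, so we have a Gröbner basis.
Inter-reduce: drop elements whose leading term is divisible by another's, tail-reduce, and make monic.
Reduced Gröbner basis: {u + 3/4*v*w - 1/2*w - 1/2, v*w**2 + 16/3*v*w - 34/27*w**2 - 50/27*w + 28/9}.
Label its elements g_1 = u + 3/4*v*w - 1/2*w - 1/2, g_2 = v*w**2 + 16/3*v*w - 34/27*w**2 - 50/27*w + 28/9.

Reduce p = -4*u**2 - 3*u*v*w + 4*u*w + 2*u + v modulo G:
  leading term u**2: subtract (-4*u)·g_1 from -4*u**2 - 3*u*v*w + 4*u*w + 2*u + v → 2*u*w + v
  leading term u*w: subtract (2*w)·g_1 from 2*u*w + v → -3/2*v*w**2 + v + w**2 + w
  leading term v*w**2: subtract (-3/2)·g_2 from -3/2*v*w**2 + v + w**2 + w → 8*v*w + v - 8/9*w**2 - 16/9*w + 14/3
  leading term v*w: no divisor's leading term divides it; move 8*v*w to the remainder.
  leading term v: no divisor's leading term divides it; move v to the remainder.
  leading term w**2: no divisor's leading term divides it; move -8/9*w**2 to the remainder.
  leading term w: no divisor's leading term divides it; move -16/9*w to the remainder.
  leading term 1: no divisor's leading term divides it; move 14/3 to the remainder.
  normal form = 8*v*w + v - 8/9*w**2 - 16/9*w + 14/3.
The normal form is nonzero, so p ∉ I. Since p minus its normal form lies in I, I + (p) = I + (r) where r = 8*v*w + v - 8/9*w**2 - 16/9*w + 14/3; decide whether this ideal is the whole ring.
Run Buchberger on G together with r (pairs among the g_i already reduce to 0 since G is a Gröbner basis):
g_1 = u + 3/4*v*w - 1/2*w - 1/2, LT = u.
g_2 = v*w**2 + 16/3*v*w - 34/27*w**2 - 50/27*w + 28/9, LT = v*w**2.
r = 8*v*w + v - 8/9*w**2 - 16/9*w + 14/3, LT = v*w.

S(g_2,r): lcm = v*w**2. S = 125/24*v*w + 1/9*w**3 - 28/27*w**2 - 263/108*w + 28/9.
  reduce S modulo (g_1, g_2, r):
  remainder -125/192*v + 1/9*w**3 - 11/24*w**2 - 23/18*w + 7/96 ≠ 0; add m_4 = -125/192*v + 1/9*w**3 - 11/24*w**2 - 23/18*w + 7/96 to the basis.

S(g_2,m_4): lcm = v*w**2. S = 16/3*v*w + 64/375*w**5 - 88/125*w**4 - 736/375*w**3 - 3872/3375*w**2 - 50/27*w + 28/9.
  reduce S modulo (g_1, g_2, r, m_4):
  remainder 64/375*w**5 - 88/125*w**4 - 2336/1125*w**3 - 32/375*w**2 + 722/1125*w - 28/375 ≠ 0; add m_5 = 64/375*w**5 - 88/125*w**4 - 2336/1125*w**3 - 32/375*w**2 + 722/1125*w - 28/375 to the basis.

S(r,m_4): lcm = v*w. S = 1/8*v + 64/375*w**4 - 88/125*w**3 - 2333/1125*w**2 - 124/1125*w + 7/12.
  reduce S modulo (g_1, g_2, r, m_4, m_5):
  remainder 64/375*w**4 - 256/375*w**3 - 2432/1125*w**2 - 16/45*w + 224/375 ≠ 0; add m_6 = 64/375*w**4 - 256/375*w**3 - 2432/1125*w**2 - 16/45*w + 224/375 to the basis.

The other S-polynomials (S(g_1,g_2), S(g_1,r), S(g_1,m_4), S(g_1,m_5), S(g_2,m_5), S(r,m_5), S(m_4,m_5), S(g_1,m_6), S(g_2,m_6), S(r,m_6), S(m_4,m_6), S(m_5,m_6)) all reduce to 0 modulo the current basis, so we have a Gröbner basis.
Inter-reduce: drop elements whose leading term is divisible by another's, tail-reduce, and make monic.
Reduced Gröbner basis: {u - 2/125*w**3 + 56/375*w**2 - 56/375*w - 237/250, v - 64/375*w**3 + 88/125*w**2 + 736/375*w - 14/125, w**4 - 4*w**3 - 38/3*w**2 - 25/12*w + 7/2}.
The reduced Gröbner basis of I + (p) is {u - 2/125*w**3 + 56/375*w**2 - 56/375*w - 237/250, v - 64/375*w**3 + 88/125*w**2 + 736/375*w - 14/125, w**4 - 4*w**3 - 38/3*w**2 - 25/12*w + 7/2} ≠ {1}, a proper ideal, so the enlarged system stays consistent: p is independent of I, with normal form 8*v*w + v - 8/9*w**2 - 16/9*w + 14/3.

-4*u**2 - 3*u*v*w + 4*u*w + 2*u + v is independent of I; its normal form modulo I is 8*v*w + v - 8/9*w**2 - 16/9*w + 14/3.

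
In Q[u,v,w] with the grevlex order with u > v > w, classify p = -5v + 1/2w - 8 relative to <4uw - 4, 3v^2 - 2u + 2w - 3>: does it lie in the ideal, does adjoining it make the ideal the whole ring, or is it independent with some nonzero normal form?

First compute the reduced Gröbner basis of I by Buchberger's algorithm.
f_1 = 4uw - 4, LT = uw.
f_2 = 3v^2 - 2u + 2w - 3, LT = v^2.

The S-polynomials (S(f_1,f_2)) all reduce to 0 modulo the current basis, so we have a Gröbner basis.
Inter-reduce: drop elements whose leading term is divisible by another's, tail-reduce, and make monic.
Reduced Gröbner basis: {v^2 - 2/3u + 2/3w - 1, uw - 1}.
Label its elements g_1 = v^2 - 2/3u + 2/3w - 1, g_2 = uw - 1.

Reduce p = -5v + 1/2w - 8 modulo G:
  leading term v: no divisor's leading term divides it; move -5v to the remainder.
  leading term w: no divisor's leading term divides it; move 1/2w to the remainder.
  leading term 1: no divisor's leading term divides it; move -8 to the remainder.
  normal form = -5v + 1/2w - 8.
The normal form is nonzero, so p ∉ I. Since p minus its normal form lies in I, I + (p) = I + (r) where r = -5v + 1/2w - 8; decide whether this ideal is the whole ring.
Run Buchberger on G together with r (pairs among the g_i already reduce to 0 since G is a Gröbner basis):
g_1 = v^2 - 2/3u + 2/3w - 1, LT = v^2.
g_2 = uw - 1, LT = uw.
r = -5v + 1/2w - 8, LT = v.

S(g_1,r): lcm = v^2. S = 1/10vw - 2/3u - 8/5v + 2/3w - 1.
  reduce S modulo (g_1, g_2, r):
  remainder 1/100w^2 - 2/3u + 26/75w + 39/25 ≠ 0; add m_4 = 1/100w^2 - 2/3u + 26/75w + 39/25 to the basis.

S(g_2,m_4): lcm = uw^2. S = 200/3u^2 - 104/3uw - 156u - w.
  reduce S modulo (g_1, g_2, r, m_4):
  remainder 200/3u^2 - 156u - w - 104/3 ≠ 0; add m_5 = 200/3u^2 - 156u - w - 104/3 to the basis.

The other S-polynomials (S(g_1,g_2), S(g_2,r), S(g_1,m_4), S(r,m_4), S(g_1,m_5), S(g_2,m_5), S(r,m_5), S(m_4,m_5)) all reduce to 0 modulo the current basis, so we have a Gröbner basis.
Inter-reduce: drop elements whose leading term is divisible by another's, tail-reduce, and make monic.
Reduced Gröbner basis: {u^2 - 117/50u - 3/200w - 13/25, uw - 1, w^2 - 200/3u + 104/3w + 156, v - 1/10w + 8/5}.
The reduced Gröbner basis of I + (p) is {u^2 - 117/50u - 3/200w - 13/25, uw - 1, w^2 - 200/3u + 104/3w + 156, v - 1/10w + 8/5} ≠ {1}, a proper ideal, so the enlarged system stays consistent: p is independent of I, with normal form -5v + 1/2w - 8.

Ideal membership is decidable via reduction modulo a Gröbner basis.

-5v + 1/2w - 8 is independent of I; its normal form modulo I is -5v + 1/2w - 8.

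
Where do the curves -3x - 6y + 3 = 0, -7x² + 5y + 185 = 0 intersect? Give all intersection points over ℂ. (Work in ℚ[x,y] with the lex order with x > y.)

{(5, -2), (-75/14, 89/28)}

Compute a lex Gröbner basis by Buchberger's algorithm.
f_1 = -3x - 6y + 3, LT = x.
f_2 = -7x² + 5y + 185, LT = x².

S(f_1,f_2): lcm = x². S = 2xy - x + 5/7y + 185/7.
  leading term xy: subtract (-⅔y)·f_1 from 2xy - x + 5/7y + 185/7 → -x - 4y² + 19/7y + 185/7
  leading term x: subtract (⅓)·f_1 from -x - 4y² + 19/7y + 185/7 → -4y² + 33/7y + 178/7
  leading term y²: no divisor's leading term divides it; move -4y² to the remainder.
  leading term y: no divisor's leading term divides it; move 33/7y to the remainder.
  leading term 1: no divisor's leading term divides it; move 178/7 to the remainder.
  remainder -4y² + 33/7y + 178/7 ≠ 0; add h_3 = -4y² + 33/7y + 178/7 to the basis.

The other S-polynomials (S(f_1,h_3), S(f_2,h_3)) all reduce to 0 modulo the current basis, so we have a Gröbner basis.
Inter-reduce: drop elements whose leading term is divisible by another's, tail-reduce, and make monic.
Reduced Gröbner basis: {x + 2y - 1, y² - 33/28y - 89/14}.

Elimination: the polynomial y² - 33/28y - 89/14 lies in the elimination ideal for y, so y ∈ {-2, 89/28}. For each such y, the remaining basis elements (now univariate) give the rest of the solution.
  y = -2: the earlier basis element becomes x - 5 = 0, giving x = 5 — point (5, -2).
  y = 89/28: the earlier basis element becomes x + 75/14 = 0, giving x = -75/14 — point (-75/14, 89/28).
This is the nonlinear analogue of row-reducing a linear system.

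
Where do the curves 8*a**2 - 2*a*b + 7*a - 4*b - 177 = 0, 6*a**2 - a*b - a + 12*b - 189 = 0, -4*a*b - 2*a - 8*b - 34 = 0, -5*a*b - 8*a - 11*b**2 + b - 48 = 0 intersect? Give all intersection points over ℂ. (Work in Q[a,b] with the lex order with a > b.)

Compute a lex Gröbner basis by Buchberger's algorithm.
f_1 = 8*a**2 - 2*a*b + 7*a - 4*b - 177, LT = a**2.
f_2 = 6*a**2 - a*b - a + 12*b - 189, LT = a**2.
f_3 = -4*a*b - 2*a - 8*b - 34, LT = a*b.
f_4 = -5*a*b - 8*a - 11*b**2 + b - 48, LT = a*b.

S(f_1,f_2): lcm = a**2. S = -1/12*a*b + 25/24*a - 5/2*b + 75/8.
  leading term a*b: subtract (1/48)·f_3 from -1/12*a*b + 25/24*a - 5/2*b + 75/8 → 13/12*a - 7/3*b + 121/12
  leading term a: no divisor's leading term divides it; move 13/12*a to the remainder.
  leading term b: no divisor's leading term divides it; move -7/3*b to the remainder.
  leading term 1: no divisor's leading term divides it; move 121/12 to the remainder.
  remainder 13/12*a - 7/3*b + 121/12 ≠ 0; add h_5 = 13/12*a - 7/3*b + 121/12 to the basis.

S(f_1,f_3): lcm = a**2*b. S = -1/2*a**2 - 1/4*a*b**2 - 9/8*a*b - 17/2*a - 1/2*b**2 - 177/8*b.
  leading term a**2: subtract (-1/16)·f_1 from -1/2*a**2 - 1/4*a*b**2 - 9/8*a*b - 17/2*a - 1/2*b**2 - 177/8*b → -1/4*a*b**2 - 5/4*a*b - 129/16*a - 1/2*b**2 - 179/8*b - 177/16
  leading term a*b**2: subtract (1/16*b)·f_3 from -1/4*a*b**2 - 5/4*a*b - 129/16*a - 1/2*b**2 - 179/8*b - 177/16 → -9/8*a*b - 129/16*a - 81/4*b - 177/16
  leading term a*b: subtract (9/32)·f_3 from -9/8*a*b - 129/16*a - 81/4*b - 177/16 → -15/2*a - 18*b - 3/2
  leading term a: subtract (-90/13)·h_5 from -15/2*a - 18*b - 3/2 → -444/13*b + 888/13
  leading term b: no divisor's leading term divides it; move -444/13*b to the remainder.
  leading term 1: no divisor's leading term divides it; move 888/13 to the remainder.
  remainder -444/13*b + 888/13 ≠ 0; add h_6 = -444/13*b + 888/13 to the basis.

S(f_1,f_4): lcm = a**2*b. S = -8/5*a**2 - 49/20*a*b**2 + 43/40*a*b - 48/5*a - 1/2*b**2 - 177/8*b.
  leading term a**2: subtract (-1/5)·f_1 from -8/5*a**2 - 49/20*a*b**2 + 43/40*a*b - 48/5*a - 1/2*b**2 - 177/8*b → -49/20*a*b**2 + 27/40*a*b - 41/5*a - 1/2*b**2 - 917/40*b - 177/5
  leading term a*b**2: subtract (49/80*b)·f_3 from -49/20*a*b**2 + 27/40*a*b - 41/5*a - 1/2*b**2 - 917/40*b - 177/5 → 19/10*a*b - 41/5*a + 22/5*b**2 - 21/10*b - 177/5
  leading term a*b: subtract (-19/40)·f_3 from 19/10*a*b - 41/5*a + 22/5*b**2 - 21/10*b - 177/5 → -183/20*a + 22/5*b**2 - 59/10*b - 1031/20
  leading term a: subtract (-549/65)·h_5 from -183/20*a + 22/5*b**2 - 59/10*b - 1031/20 → 22/5*b**2 - 3329/130*b + 437/13
  leading term b**2: subtract (-143/1110*b)·h_6 from 22/5*b**2 - 3329/130*b + 437/13 → -437/26*b + 437/13
  leading term b: subtract (437/888)·h_6 from -437/26*b + 437/13 → 0
  remainder 0.

S(f_2,f_3): lcm = a**2*b. S = -1/2*a**2 - 1/6*a*b**2 - 13/6*a*b - 17/2*a + 2*b**2 - 63/2*b.
  leading term a**2: subtract (-1/16)·f_1 from -1/2*a**2 - 1/6*a*b**2 - 13/6*a*b - 17/2*a + 2*b**2 - 63/2*b → -1/6*a*b**2 - 55/24*a*b - 129/16*a + 2*b**2 - 127/4*b - 177/16
  leading term a*b**2: subtract (1/24*b)·f_3 from -1/6*a*b**2 - 55/24*a*b - 129/16*a + 2*b**2 - 127/4*b - 177/16 → -53/24*a*b - 129/16*a + 7/3*b**2 - 91/3*b - 177/16
  leading term a*b: subtract (53/96)·f_3 from -53/24*a*b - 129/16*a + 7/3*b**2 - 91/3*b - 177/16 → -167/24*a + 7/3*b**2 - 311/12*b + 185/24
  leading term a: subtract (-167/26)·h_5 from -167/24*a + 7/3*b**2 - 311/12*b + 185/24 → 7/3*b**2 - 2127/52*b + 5653/78
  leading term b**2: subtract (-91/1332*b)·h_6 from 7/3*b**2 - 2127/52*b + 5653/78 → -5653/156*b + 5653/78
  leading term b: subtract (5653/5328)·h_6 from -5653/156*b + 5653/78 → 0
  remainder 0.

S(f_2,f_4): lcm = a**2*b. S = -8/5*a**2 - 71/30*a*b**2 + 1/30*a*b - 48/5*a + 2*b**2 - 63/2*b.
  leading term a**2: subtract (-1/5)·f_1 from -8/5*a**2 - 71/30*a*b**2 + 1/30*a*b - 48/5*a + 2*b**2 - 63/2*b → -71/30*a*b**2 - 11/30*a*b - 41/5*a + 2*b**2 - 323/10*b - 177/5
  leading term a*b**2: subtract (71/120*b)·f_3 from -71/30*a*b**2 - 11/30*a*b - 41/5*a + 2*b**2 - 323/10*b - 177/5 → 49/60*a*b - 41/5*a + 101/15*b**2 - 731/60*b - 177/5
  leading term a*b: subtract (-49/240)·f_3 from 49/60*a*b - 41/5*a + 101/15*b**2 - 731/60*b - 177/5 → -1033/120*a + 101/15*b**2 - 829/60*b - 5081/120
  leading term a: subtract (-1033/130)·h_5 from -1033/120*a + 101/15*b**2 - 829/60*b - 5081/120 → 101/15*b**2 - 8413/260*b + 2947/78
  leading term b**2: subtract (-1313/6660*b)·h_6 from 101/15*b**2 - 8413/260*b + 2947/78 → -2947/156*b + 2947/78
  leading term b: subtract (2947/5328)·h_6 from -2947/156*b + 2947/78 → 0
  remainder 0.

S(f_3,f_4): lcm = a*b. S = -11/10*a - 11/5*b**2 + 11/5*b - 11/10.
  leading term a: subtract (-66/65)·h_5 from -11/10*a - 11/5*b**2 + 11/5*b - 11/10 → -11/5*b**2 - 11/65*b + 594/65
  leading term b**2: subtract (143/2220*b)·h_6 from -11/5*b**2 - 11/65*b + 594/65 → -297/65*b + 594/65
  leading term b: subtract (99/740)·h_6 from -297/65*b + 594/65 → 0
  remainder 0.

S(f_1,h_5): lcm = a**2. S = 99/52*a*b - 877/104*a - 1/2*b - 177/8.
  leading term a*b: subtract (-99/208)·f_3 from 99/52*a*b - 877/104*a - 1/2*b - 177/8 → -122/13*a - 56/13*b - 498/13
  leading term a: subtract (-1464/169)·h_5 from -122/13*a - 56/13*b - 498/13 → -4144/169*b + 8288/169
  leading term b: subtract (28/39)·h_6 from -4144/169*b + 8288/169 → 0
  remainder 0.

S(f_2,h_5): lcm = a**2. S = 155/78*a*b - 739/78*a + 2*b - 63/2.
  leading term a*b: subtract (-155/312)·f_3 from 155/78*a*b - 739/78*a + 2*b - 63/2 → -1633/156*a - 77/39*b - 7549/156
  leading term a: subtract (-1633/169)·h_5 from -1633/156*a - 77/39*b - 7549/156 → -4144/169*b + 8288/169
  leading term b: subtract (28/39)·h_6 from -4144/169*b + 8288/169 → 0
  remainder 0.

S(f_3,h_5): lcm = a*b. S = 1/2*a + 28/13*b**2 - 95/13*b + 17/2.
  leading term a: subtract (6/13)·h_5 from 1/2*a + 28/13*b**2 - 95/13*b + 17/2 → 28/13*b**2 - 81/13*b + 50/13
  leading term b**2: subtract (-7/111*b)·h_6 from 28/13*b**2 - 81/13*b + 50/13 → -25/13*b + 50/13
  leading term b: subtract (25/444)·h_6 from -25/13*b + 50/13 → 0
  remainder 0.

S(f_4,h_5): lcm = a*b. S = 8/5*a + 283/65*b**2 - 618/65*b + 48/5.
  leading term a: subtract (96/65)·h_5 from 8/5*a + 283/65*b**2 - 618/65*b + 48/5 → 283/65*b**2 - 394/65*b - 344/65
  leading term b**2: subtract (-283/2220*b)·h_6 from 283/65*b**2 - 394/65*b - 344/65 → 172/65*b - 344/65
  leading term b: subtract (-43/555)·h_6 from 172/65*b - 344/65 → 0
  remainder 0.

S(f_1,h_6): leading monomials are coprime, so the S-polynomial reduces to 0 (Buchberger's first criterion).
S(f_2,h_6): leading monomials are coprime, so the S-polynomial reduces to 0 (Buchberger's first criterion).
S(f_3,h_6): lcm = a*b. S = 5/2*a + 2*b + 17/2.
  leading term a: subtract (30/13)·h_5 from 5/2*a + 2*b + 17/2 → 96/13*b - 192/13
  leading term b: subtract (-8/37)·h_6 from 96/13*b - 192/13 → 0
  remainder 0.

S(f_4,h_6): lcm = a*b. S = 18/5*a + 11/5*b**2 - 1/5*b + 48/5.
  leading term a: subtract (216/65)·h_5 from 18/5*a + 11/5*b**2 - 1/5*b + 48/5 → 11/5*b**2 + 491/65*b - 1554/65
  leading term b**2: subtract (-143/2220*b)·h_6 from 11/5*b**2 + 491/65*b - 1554/65 → 777/65*b - 1554/65
  leading term b: subtract (-7/20)·h_6 from 777/65*b - 1554/65 → 0
  remainder 0.

S(h_5,h_6): leading monomials are coprime, so the S-polynomial reduces to 0 (Buchberger's first criterion).
Every S-polynomial of the final basis reduces to 0, so we have a Gröbner basis.
Inter-reduce: drop elements whose leading term is divisible by another's, tail-reduce, and make monic.
Reduced Gröbner basis: {a + 5, b - 2}.

The lex basis is triangular: the last element involves only b. Solving b - 2 = 0 gives b ∈ {2}; substituting each value into the earlier elements determines the remaining variables.
  b = 2: the earlier basis element becomes a + 5 = 0, giving a = -5 — point (-5, 2).
Check: every point annihilates each of the original generators.

{(-5, 2)}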